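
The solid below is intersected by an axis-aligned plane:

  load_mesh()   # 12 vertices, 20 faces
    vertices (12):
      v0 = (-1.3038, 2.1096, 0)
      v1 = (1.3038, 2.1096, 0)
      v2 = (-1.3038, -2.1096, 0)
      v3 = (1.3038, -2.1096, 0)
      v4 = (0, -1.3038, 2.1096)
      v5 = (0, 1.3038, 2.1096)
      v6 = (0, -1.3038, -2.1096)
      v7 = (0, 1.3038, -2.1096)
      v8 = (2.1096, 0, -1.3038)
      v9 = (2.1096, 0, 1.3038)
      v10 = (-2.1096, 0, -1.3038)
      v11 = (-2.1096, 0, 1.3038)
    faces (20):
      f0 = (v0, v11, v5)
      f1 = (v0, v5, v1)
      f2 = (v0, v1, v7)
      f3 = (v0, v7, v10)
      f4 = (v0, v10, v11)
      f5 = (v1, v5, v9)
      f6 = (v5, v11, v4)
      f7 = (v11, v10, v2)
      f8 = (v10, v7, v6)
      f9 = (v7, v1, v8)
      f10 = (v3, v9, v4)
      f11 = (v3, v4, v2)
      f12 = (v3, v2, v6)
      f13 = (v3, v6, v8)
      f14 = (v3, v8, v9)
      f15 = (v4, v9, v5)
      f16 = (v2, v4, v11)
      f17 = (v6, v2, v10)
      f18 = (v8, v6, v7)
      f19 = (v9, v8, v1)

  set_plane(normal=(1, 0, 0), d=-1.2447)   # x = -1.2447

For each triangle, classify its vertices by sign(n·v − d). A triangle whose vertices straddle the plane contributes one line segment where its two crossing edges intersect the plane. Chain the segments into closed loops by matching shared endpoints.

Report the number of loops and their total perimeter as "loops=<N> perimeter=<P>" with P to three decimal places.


Straddling triangles (10 of 20):
  (v0,v11,v5) [--+] → (-1.2447, 0.534536, 1.63416)–(-1.2447, 2.07307, 0.0956261)  len=2.1758
  (v0,v5,v1) [-++] → (-1.2447, 2.07307, 0.0956261)–(-1.2447, 2.1096, 0)  len=0.1024
  (v0,v1,v7) [-++] → (-1.2447, 2.1096, 0)–(-1.2447, 2.07307, -0.0956261)  len=0.1024
  (v0,v7,v10) [-+-] → (-1.2447, 2.07307, -0.0956261)–(-1.2447, 0.534536, -1.63416)  len=2.1758
  (v5,v11,v4) [+-+] → (-1.2447, 0.534536, 1.63416)–(-1.2447, -0.534536, 1.63416)  len=1.0691
  (v10,v7,v6) [-++] → (-1.2447, 0.534536, -1.63416)–(-1.2447, -0.534536, -1.63416)  len=1.0691
  (v3,v4,v2) [++-] → (-1.2447, -2.07307, 0.0956261)–(-1.2447, -2.1096, 0)  len=0.1024
  (v3,v2,v6) [+-+] → (-1.2447, -2.1096, 0)–(-1.2447, -2.07307, -0.0956261)  len=0.1024
  (v2,v4,v11) [-+-] → (-1.2447, -2.07307, 0.0956261)–(-1.2447, -0.534536, 1.63416)  len=2.1758
  (v6,v2,v10) [+--] → (-1.2447, -2.07307, -0.0956261)–(-1.2447, -0.534536, -1.63416)  len=2.1758

Chained into 1 loop(s):
  loop 1: 10 segments, perimeter = 11.2509
Total perimeter = 11.251

loops=1 perimeter=11.251


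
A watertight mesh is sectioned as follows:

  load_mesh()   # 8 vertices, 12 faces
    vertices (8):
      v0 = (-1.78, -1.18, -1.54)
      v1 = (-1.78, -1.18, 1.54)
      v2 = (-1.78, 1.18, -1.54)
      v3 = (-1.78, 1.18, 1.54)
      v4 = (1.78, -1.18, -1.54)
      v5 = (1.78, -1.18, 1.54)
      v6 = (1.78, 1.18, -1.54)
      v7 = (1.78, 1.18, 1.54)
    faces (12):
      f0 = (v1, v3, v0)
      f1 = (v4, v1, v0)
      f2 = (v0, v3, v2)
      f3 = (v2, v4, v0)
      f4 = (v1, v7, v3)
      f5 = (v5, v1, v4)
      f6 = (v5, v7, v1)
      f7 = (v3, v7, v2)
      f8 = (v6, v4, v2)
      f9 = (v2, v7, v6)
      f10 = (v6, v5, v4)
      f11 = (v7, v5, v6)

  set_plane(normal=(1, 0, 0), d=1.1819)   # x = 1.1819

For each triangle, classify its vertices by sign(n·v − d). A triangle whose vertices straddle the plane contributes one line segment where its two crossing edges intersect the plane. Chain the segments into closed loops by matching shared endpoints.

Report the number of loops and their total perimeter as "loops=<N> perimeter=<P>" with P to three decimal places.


Straddling triangles (8 of 12):
  (v4,v1,v0) [+--] → (1.1819, -1.18, -1.02254)–(1.1819, -1.18, -1.54)  len=0.5175
  (v2,v4,v0) [-+-] → (1.1819, -0.783507, -1.54)–(1.1819, -1.18, -1.54)  len=0.3965
  (v1,v7,v3) [-+-] → (1.1819, 0.783507, 1.54)–(1.1819, 1.18, 1.54)  len=0.3965
  (v5,v1,v4) [+-+] → (1.1819, -1.18, 1.54)–(1.1819, -1.18, -1.02254)  len=2.5625
  (v5,v7,v1) [++-] → (1.1819, 0.783507, 1.54)–(1.1819, -1.18, 1.54)  len=1.9635
  (v3,v7,v2) [-+-] → (1.1819, 1.18, 1.54)–(1.1819, 1.18, 1.02254)  len=0.5175
  (v6,v4,v2) [++-] → (1.1819, -0.783507, -1.54)–(1.1819, 1.18, -1.54)  len=1.9635
  (v2,v7,v6) [-++] → (1.1819, 1.18, 1.02254)–(1.1819, 1.18, -1.54)  len=2.5625

Chained into 1 loop(s):
  loop 1: 8 segments, perimeter = 10.8800
Total perimeter = 10.880

loops=1 perimeter=10.880


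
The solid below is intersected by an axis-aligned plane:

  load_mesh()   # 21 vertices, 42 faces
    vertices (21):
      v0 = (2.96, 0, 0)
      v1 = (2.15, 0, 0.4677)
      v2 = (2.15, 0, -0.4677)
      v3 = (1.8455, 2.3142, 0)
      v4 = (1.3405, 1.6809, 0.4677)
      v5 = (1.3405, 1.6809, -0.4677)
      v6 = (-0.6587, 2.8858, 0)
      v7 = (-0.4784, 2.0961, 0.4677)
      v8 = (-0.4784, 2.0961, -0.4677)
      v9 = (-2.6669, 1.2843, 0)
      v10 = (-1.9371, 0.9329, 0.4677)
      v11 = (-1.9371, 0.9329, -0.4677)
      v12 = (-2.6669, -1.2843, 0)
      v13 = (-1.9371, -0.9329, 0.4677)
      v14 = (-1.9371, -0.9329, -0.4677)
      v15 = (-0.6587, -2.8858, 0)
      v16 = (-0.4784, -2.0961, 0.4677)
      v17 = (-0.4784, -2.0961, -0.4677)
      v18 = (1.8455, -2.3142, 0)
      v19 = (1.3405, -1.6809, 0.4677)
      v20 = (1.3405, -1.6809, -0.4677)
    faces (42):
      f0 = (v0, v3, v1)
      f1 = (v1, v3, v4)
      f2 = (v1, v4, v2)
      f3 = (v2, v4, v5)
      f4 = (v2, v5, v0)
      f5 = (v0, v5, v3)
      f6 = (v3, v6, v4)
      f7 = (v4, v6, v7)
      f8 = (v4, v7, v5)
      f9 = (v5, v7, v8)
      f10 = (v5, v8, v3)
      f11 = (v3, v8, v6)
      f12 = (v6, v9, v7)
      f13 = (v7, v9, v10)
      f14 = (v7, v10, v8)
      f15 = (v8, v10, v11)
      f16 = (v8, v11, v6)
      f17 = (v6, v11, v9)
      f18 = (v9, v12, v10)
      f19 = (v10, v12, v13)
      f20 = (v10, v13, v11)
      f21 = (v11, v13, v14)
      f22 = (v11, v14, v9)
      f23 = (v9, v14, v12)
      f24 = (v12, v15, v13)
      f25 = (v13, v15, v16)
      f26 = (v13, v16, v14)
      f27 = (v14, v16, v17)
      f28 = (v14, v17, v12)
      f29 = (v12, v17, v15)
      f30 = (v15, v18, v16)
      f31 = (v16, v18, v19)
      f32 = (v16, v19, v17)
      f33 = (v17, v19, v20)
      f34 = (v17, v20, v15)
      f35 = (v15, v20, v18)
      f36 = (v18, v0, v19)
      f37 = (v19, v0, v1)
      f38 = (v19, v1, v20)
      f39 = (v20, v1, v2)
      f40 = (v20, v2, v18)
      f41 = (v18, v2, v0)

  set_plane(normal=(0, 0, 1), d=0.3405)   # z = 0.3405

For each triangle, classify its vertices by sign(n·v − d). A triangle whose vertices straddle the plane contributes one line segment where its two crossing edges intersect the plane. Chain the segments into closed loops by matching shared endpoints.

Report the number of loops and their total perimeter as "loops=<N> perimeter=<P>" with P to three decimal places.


loops=2 perimeter=27.458

Straddling triangles (28 of 42):
  (v0,v3,v1) [--+] → (2.06719, 0.629391, 0.3405)–(2.3703, 0, 0.3405)  len=0.6986
  (v1,v3,v4) [+-+] → (2.06719, 0.629391, 0.3405)–(1.47784, 1.85314, 0.3405)  len=1.3583
  (v1,v4,v2) [++-] → (1.45058, 1.45232, 0.3405)–(2.15, 0, 0.3405)  len=1.6120
  (v2,v4,v5) [-+-] → (1.45058, 1.45232, 0.3405)–(1.3405, 1.6809, 0.3405)  len=0.2537
  (v3,v6,v4) [--+] → (0.796779, 2.0086, 0.3405)–(1.47784, 1.85314, 0.3405)  len=0.6986
  (v4,v6,v7) [+-+] → (0.796779, 2.0086, 0.3405)–(-0.527436, 2.31087, 0.3405)  len=1.3583
  (v4,v7,v5) [++-] → (-0.231058, 2.03964, 0.3405)–(1.3405, 1.6809, 0.3405)  len=1.6120
  (v5,v7,v8) [-+-] → (-0.231058, 2.03964, 0.3405)–(-0.4784, 2.0961, 0.3405)  len=0.2537
  (v6,v9,v7) [--+] → (-1.0736, 1.87532, 0.3405)–(-0.527436, 2.31087, 0.3405)  len=0.6986
  (v7,v9,v10) [+-+] → (-1.0736, 1.87532, 0.3405)–(-2.13558, 1.02847, 0.3405)  len=1.3583
  (v7,v10,v8) [++-] → (-1.73874, 1.09108, 0.3405)–(-0.4784, 2.0961, 0.3405)  len=1.6120
  (v8,v10,v11) [-+-] → (-1.73874, 1.09108, 0.3405)–(-1.9371, 0.9329, 0.3405)  len=0.2537
  (v9,v12,v10) [--+] → (-2.13558, 0.32989, 0.3405)–(-2.13558, 1.02847, 0.3405)  len=0.6986
  (v10,v12,v13) [+-+] → (-2.13558, 0.32989, 0.3405)–(-2.13558, -1.02847, 0.3405)  len=1.3584
  (v10,v13,v11) [++-] → (-1.9371, -0.67918, 0.3405)–(-1.9371, 0.9329, 0.3405)  len=1.6121
  (v11,v13,v14) [-+-] → (-1.9371, -0.67918, 0.3405)–(-1.9371, -0.9329, 0.3405)  len=0.2537
  (v12,v15,v13) [--+] → (-1.58941, -1.46403, 0.3405)–(-2.13558, -1.02847, 0.3405)  len=0.6986
  (v13,v15,v16) [+-+] → (-1.58941, -1.46403, 0.3405)–(-0.527436, -2.31087, 0.3405)  len=1.3583
  (v13,v16,v14) [++-] → (-0.676761, -1.93792, 0.3405)–(-1.9371, -0.9329, 0.3405)  len=1.6120
  (v14,v16,v17) [-+-] → (-0.676761, -1.93792, 0.3405)–(-0.4784, -2.0961, 0.3405)  len=0.2537
  (v15,v18,v16) [--+] → (0.153629, -2.15542, 0.3405)–(-0.527436, -2.31087, 0.3405)  len=0.6986
  (v16,v18,v19) [+-+] → (0.153629, -2.15542, 0.3405)–(1.47784, -1.85314, 0.3405)  len=1.3583
  (v16,v19,v17) [++-] → (1.09316, -1.73736, 0.3405)–(-0.4784, -2.0961, 0.3405)  len=1.6120
  (v17,v19,v20) [-+-] → (1.09316, -1.73736, 0.3405)–(1.3405, -1.6809, 0.3405)  len=0.2537
  (v18,v0,v19) [--+] → (1.78095, -1.22375, 0.3405)–(1.47784, -1.85314, 0.3405)  len=0.6986
  (v19,v0,v1) [+-+] → (1.78095, -1.22375, 0.3405)–(2.3703, 0, 0.3405)  len=1.3583
  (v19,v1,v20) [++-] → (2.03992, -0.228577, 0.3405)–(1.3405, -1.6809, 0.3405)  len=1.6120
  (v20,v1,v2) [-+-] → (2.03992, -0.228577, 0.3405)–(2.15, 0, 0.3405)  len=0.2537

Chained into 2 loop(s):
  loop 1: 14 segments, perimeter = 14.3981
  loop 2: 14 segments, perimeter = 13.0599
Total perimeter = 27.458


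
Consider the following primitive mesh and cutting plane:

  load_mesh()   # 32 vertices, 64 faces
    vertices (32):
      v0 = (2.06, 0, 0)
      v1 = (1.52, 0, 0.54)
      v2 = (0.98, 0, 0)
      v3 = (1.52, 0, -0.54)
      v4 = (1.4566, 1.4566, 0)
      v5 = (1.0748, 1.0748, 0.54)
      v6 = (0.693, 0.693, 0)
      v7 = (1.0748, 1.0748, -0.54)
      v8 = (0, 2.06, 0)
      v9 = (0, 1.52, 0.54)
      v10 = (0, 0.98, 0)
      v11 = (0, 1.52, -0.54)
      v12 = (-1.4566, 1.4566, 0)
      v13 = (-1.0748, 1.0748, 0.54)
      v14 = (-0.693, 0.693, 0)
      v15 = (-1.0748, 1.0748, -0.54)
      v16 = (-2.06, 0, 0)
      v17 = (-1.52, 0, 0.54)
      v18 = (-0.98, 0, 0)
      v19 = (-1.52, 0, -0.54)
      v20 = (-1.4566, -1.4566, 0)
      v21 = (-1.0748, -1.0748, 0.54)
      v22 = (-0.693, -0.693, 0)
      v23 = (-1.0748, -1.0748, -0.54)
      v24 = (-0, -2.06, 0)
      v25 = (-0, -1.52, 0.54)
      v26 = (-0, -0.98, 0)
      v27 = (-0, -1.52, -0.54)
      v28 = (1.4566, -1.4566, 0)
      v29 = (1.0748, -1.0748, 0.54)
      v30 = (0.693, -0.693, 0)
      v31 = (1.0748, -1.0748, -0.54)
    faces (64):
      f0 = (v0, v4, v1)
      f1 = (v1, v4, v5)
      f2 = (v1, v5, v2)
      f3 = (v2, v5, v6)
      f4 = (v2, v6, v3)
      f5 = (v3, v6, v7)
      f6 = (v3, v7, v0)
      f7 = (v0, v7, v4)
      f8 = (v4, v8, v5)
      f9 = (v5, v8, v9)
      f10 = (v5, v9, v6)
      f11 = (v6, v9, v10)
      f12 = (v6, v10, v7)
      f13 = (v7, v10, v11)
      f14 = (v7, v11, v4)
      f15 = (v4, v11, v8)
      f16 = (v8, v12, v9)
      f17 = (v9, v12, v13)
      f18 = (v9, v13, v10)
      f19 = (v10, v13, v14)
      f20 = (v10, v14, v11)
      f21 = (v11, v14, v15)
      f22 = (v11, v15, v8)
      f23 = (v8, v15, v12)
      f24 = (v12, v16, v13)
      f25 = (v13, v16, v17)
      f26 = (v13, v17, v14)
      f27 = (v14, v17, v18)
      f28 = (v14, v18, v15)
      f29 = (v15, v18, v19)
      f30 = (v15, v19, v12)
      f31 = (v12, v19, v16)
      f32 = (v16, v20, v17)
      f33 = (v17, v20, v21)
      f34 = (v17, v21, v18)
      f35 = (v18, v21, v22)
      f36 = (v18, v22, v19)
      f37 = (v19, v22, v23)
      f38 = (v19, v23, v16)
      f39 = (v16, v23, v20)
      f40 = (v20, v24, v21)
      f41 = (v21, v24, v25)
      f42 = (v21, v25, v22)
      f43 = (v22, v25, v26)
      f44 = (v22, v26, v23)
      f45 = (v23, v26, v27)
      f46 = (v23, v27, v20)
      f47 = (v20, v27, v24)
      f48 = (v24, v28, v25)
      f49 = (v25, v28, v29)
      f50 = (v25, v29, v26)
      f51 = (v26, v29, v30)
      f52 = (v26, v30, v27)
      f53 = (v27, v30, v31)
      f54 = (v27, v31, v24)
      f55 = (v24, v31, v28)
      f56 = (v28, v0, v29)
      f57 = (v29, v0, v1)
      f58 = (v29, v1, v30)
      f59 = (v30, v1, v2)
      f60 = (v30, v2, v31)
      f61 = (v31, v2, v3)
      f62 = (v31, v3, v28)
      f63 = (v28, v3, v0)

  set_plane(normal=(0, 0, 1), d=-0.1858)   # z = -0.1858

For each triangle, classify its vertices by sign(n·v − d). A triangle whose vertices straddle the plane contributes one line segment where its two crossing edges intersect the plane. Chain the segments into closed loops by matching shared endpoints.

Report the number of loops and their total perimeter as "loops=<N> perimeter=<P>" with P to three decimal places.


loops=2 perimeter=18.614

Straddling triangles (32 of 64):
  (v2,v6,v3) [++-] → (0.977549, 0.454557, -0.1858)–(1.1658, 0, -0.1858)  len=0.4920
  (v3,v6,v7) [-+-] → (0.977549, 0.454557, -0.1858)–(0.824367, 0.824367, -0.1858)  len=0.4003
  (v3,v7,v0) [--+] → (1.72102, 0.369811, -0.1858)–(1.8742, 0, -0.1858)  len=0.4003
  (v0,v7,v4) [+-+] → (1.72102, 0.369811, -0.1858)–(1.32523, 1.32523, -0.1858)  len=1.0342
  (v6,v10,v7) [++-] → (0.369811, 1.01262, -0.1858)–(0.824367, 0.824367, -0.1858)  len=0.4920
  (v7,v10,v11) [-+-] → (0.369811, 1.01262, -0.1858)–(0, 1.1658, -0.1858)  len=0.4003
  (v7,v11,v4) [--+] → (0.955422, 1.47841, -0.1858)–(1.32523, 1.32523, -0.1858)  len=0.4003
  (v4,v11,v8) [+-+] → (0.955422, 1.47841, -0.1858)–(0, 1.8742, -0.1858)  len=1.0342
  (v10,v14,v11) [++-] → (-0.454557, 0.977549, -0.1858)–(0, 1.1658, -0.1858)  len=0.4920
  (v11,v14,v15) [-+-] → (-0.454557, 0.977549, -0.1858)–(-0.824367, 0.824367, -0.1858)  len=0.4003
  (v11,v15,v8) [--+] → (-0.369811, 1.72102, -0.1858)–(0, 1.8742, -0.1858)  len=0.4003
  (v8,v15,v12) [+-+] → (-0.369811, 1.72102, -0.1858)–(-1.32523, 1.32523, -0.1858)  len=1.0342
  (v14,v18,v15) [++-] → (-1.01262, 0.369811, -0.1858)–(-0.824367, 0.824367, -0.1858)  len=0.4920
  (v15,v18,v19) [-+-] → (-1.01262, 0.369811, -0.1858)–(-1.1658, 0, -0.1858)  len=0.4003
  (v15,v19,v12) [--+] → (-1.47841, 0.955422, -0.1858)–(-1.32523, 1.32523, -0.1858)  len=0.4003
  (v12,v19,v16) [+-+] → (-1.47841, 0.955422, -0.1858)–(-1.8742, 0, -0.1858)  len=1.0342
  (v18,v22,v19) [++-] → (-0.977549, -0.454557, -0.1858)–(-1.1658, 0, -0.1858)  len=0.4920
  (v19,v22,v23) [-+-] → (-0.977549, -0.454557, -0.1858)–(-0.824367, -0.824367, -0.1858)  len=0.4003
  (v19,v23,v16) [--+] → (-1.72102, -0.369811, -0.1858)–(-1.8742, 0, -0.1858)  len=0.4003
  (v16,v23,v20) [+-+] → (-1.72102, -0.369811, -0.1858)–(-1.32523, -1.32523, -0.1858)  len=1.0342
  (v22,v26,v23) [++-] → (-0.369811, -1.01262, -0.1858)–(-0.824367, -0.824367, -0.1858)  len=0.4920
  (v23,v26,v27) [-+-] → (-0.369811, -1.01262, -0.1858)–(0, -1.1658, -0.1858)  len=0.4003
  (v23,v27,v20) [--+] → (-0.955422, -1.47841, -0.1858)–(-1.32523, -1.32523, -0.1858)  len=0.4003
  (v20,v27,v24) [+-+] → (-0.955422, -1.47841, -0.1858)–(0, -1.8742, -0.1858)  len=1.0342
  (v26,v30,v27) [++-] → (0.454557, -0.977549, -0.1858)–(0, -1.1658, -0.1858)  len=0.4920
  (v27,v30,v31) [-+-] → (0.454557, -0.977549, -0.1858)–(0.824367, -0.824367, -0.1858)  len=0.4003
  (v27,v31,v24) [--+] → (0.369811, -1.72102, -0.1858)–(0, -1.8742, -0.1858)  len=0.4003
  (v24,v31,v28) [+-+] → (0.369811, -1.72102, -0.1858)–(1.32523, -1.32523, -0.1858)  len=1.0342
  (v30,v2,v31) [++-] → (1.01262, -0.369811, -0.1858)–(0.824367, -0.824367, -0.1858)  len=0.4920
  (v31,v2,v3) [-+-] → (1.01262, -0.369811, -0.1858)–(1.1658, 0, -0.1858)  len=0.4003
  (v31,v3,v28) [--+] → (1.47841, -0.955422, -0.1858)–(1.32523, -1.32523, -0.1858)  len=0.4003
  (v28,v3,v0) [+-+] → (1.47841, -0.955422, -0.1858)–(1.8742, 0, -0.1858)  len=1.0342

Chained into 2 loop(s):
  loop 1: 16 segments, perimeter = 7.1382
  loop 2: 16 segments, perimeter = 11.4755
Total perimeter = 18.614


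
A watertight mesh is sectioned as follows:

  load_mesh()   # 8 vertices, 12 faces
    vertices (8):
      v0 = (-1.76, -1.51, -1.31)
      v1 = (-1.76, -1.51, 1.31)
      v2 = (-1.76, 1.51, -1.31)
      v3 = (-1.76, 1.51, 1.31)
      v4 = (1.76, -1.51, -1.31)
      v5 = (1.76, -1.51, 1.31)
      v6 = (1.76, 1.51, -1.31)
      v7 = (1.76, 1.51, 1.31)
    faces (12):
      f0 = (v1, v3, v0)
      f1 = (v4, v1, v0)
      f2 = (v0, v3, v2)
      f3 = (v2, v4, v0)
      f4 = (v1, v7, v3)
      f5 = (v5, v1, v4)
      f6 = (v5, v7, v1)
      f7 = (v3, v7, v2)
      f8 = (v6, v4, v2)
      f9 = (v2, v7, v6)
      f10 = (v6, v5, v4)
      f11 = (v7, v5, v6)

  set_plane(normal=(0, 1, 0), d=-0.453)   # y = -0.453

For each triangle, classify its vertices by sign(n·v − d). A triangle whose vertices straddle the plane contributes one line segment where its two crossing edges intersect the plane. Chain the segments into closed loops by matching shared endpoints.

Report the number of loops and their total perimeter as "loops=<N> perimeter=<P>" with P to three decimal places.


Straddling triangles (8 of 12):
  (v1,v3,v0) [-+-] → (-1.76, -0.453, 1.31)–(-1.76, -0.453, -0.393)  len=1.7030
  (v0,v3,v2) [-++] → (-1.76, -0.453, -0.393)–(-1.76, -0.453, -1.31)  len=0.9170
  (v2,v4,v0) [+--] → (0.528, -0.453, -1.31)–(-1.76, -0.453, -1.31)  len=2.2880
  (v1,v7,v3) [-++] → (-0.528, -0.453, 1.31)–(-1.76, -0.453, 1.31)  len=1.2320
  (v5,v7,v1) [-+-] → (1.76, -0.453, 1.31)–(-0.528, -0.453, 1.31)  len=2.2880
  (v6,v4,v2) [+-+] → (1.76, -0.453, -1.31)–(0.528, -0.453, -1.31)  len=1.2320
  (v6,v5,v4) [+--] → (1.76, -0.453, 0.393)–(1.76, -0.453, -1.31)  len=1.7030
  (v7,v5,v6) [+-+] → (1.76, -0.453, 1.31)–(1.76, -0.453, 0.393)  len=0.9170

Chained into 1 loop(s):
  loop 1: 8 segments, perimeter = 12.2800
Total perimeter = 12.280

loops=1 perimeter=12.280


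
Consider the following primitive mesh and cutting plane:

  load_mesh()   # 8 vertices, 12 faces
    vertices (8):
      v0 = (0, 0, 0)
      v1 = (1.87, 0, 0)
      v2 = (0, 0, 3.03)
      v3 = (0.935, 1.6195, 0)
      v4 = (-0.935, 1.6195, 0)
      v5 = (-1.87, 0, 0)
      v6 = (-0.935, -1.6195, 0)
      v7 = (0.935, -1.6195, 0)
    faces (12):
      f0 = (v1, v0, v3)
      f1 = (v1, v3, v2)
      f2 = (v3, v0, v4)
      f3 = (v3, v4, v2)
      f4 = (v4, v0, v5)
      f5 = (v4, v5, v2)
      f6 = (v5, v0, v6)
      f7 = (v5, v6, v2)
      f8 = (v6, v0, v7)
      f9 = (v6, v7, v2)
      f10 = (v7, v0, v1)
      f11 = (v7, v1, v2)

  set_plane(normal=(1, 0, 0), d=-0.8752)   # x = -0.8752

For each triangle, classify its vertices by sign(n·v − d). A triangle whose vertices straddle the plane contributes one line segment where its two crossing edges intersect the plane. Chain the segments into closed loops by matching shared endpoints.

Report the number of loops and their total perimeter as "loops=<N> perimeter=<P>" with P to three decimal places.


Straddling triangles (8 of 12):
  (v3,v0,v4) [++-] → (-0.8752, 1.51592, 0)–(-0.8752, 1.6195, 0)  len=0.1036
  (v3,v4,v2) [+-+] → (-0.8752, 1.6195, 0)–(-0.8752, 1.51592, 0.19379)  len=0.2197
  (v4,v0,v5) [-+-] → (-0.8752, 1.51592, 0)–(-0.8752, 0, 0)  len=1.5159
  (v4,v5,v2) [--+] → (-0.8752, 0, 1.6119)–(-0.8752, 1.51592, 0.19379)  len=2.0758
  (v5,v0,v6) [-+-] → (-0.8752, 0, 0)–(-0.8752, -1.51592, 0)  len=1.5159
  (v5,v6,v2) [--+] → (-0.8752, -1.51592, 0.19379)–(-0.8752, 0, 1.6119)  len=2.0758
  (v6,v0,v7) [-++] → (-0.8752, -1.51592, 0)–(-0.8752, -1.6195, 0)  len=0.1036
  (v6,v7,v2) [-++] → (-0.8752, -1.6195, 0)–(-0.8752, -1.51592, 0.19379)  len=0.2197

Chained into 1 loop(s):
  loop 1: 8 segments, perimeter = 7.8301
Total perimeter = 7.830

loops=1 perimeter=7.830


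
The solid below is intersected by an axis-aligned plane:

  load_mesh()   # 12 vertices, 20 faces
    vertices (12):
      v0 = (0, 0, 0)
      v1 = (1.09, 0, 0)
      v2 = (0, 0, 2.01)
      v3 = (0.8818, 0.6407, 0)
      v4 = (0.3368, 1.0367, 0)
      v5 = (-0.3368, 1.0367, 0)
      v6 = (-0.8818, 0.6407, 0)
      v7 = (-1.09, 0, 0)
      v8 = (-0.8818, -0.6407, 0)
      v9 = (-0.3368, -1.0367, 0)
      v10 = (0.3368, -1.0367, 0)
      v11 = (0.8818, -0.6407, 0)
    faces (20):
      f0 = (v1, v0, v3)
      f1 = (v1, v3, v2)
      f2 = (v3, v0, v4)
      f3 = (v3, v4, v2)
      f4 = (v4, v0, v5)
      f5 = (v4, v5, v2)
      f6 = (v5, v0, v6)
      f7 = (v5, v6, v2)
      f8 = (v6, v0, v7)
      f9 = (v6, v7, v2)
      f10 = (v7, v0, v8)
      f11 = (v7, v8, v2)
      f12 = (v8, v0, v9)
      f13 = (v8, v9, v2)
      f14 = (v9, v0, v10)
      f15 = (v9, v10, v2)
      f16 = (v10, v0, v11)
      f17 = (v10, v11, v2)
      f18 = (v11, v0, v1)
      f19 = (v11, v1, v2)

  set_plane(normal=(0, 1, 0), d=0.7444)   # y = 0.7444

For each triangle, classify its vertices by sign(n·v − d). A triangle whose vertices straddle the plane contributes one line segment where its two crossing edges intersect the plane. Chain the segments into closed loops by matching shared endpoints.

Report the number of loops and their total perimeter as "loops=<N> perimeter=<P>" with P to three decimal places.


Straddling triangles (6 of 20):
  (v3,v0,v4) [--+] → (0.241838, 0.7444, 0)–(0.739082, 0.7444, 0)  len=0.4972
  (v3,v4,v2) [-+-] → (0.739082, 0.7444, 0)–(0.241838, 0.7444, 0.566724)  len=0.7539
  (v4,v0,v5) [+-+] → (0.241838, 0.7444, 0)–(-0.241838, 0.7444, 0)  len=0.4837
  (v4,v5,v2) [++-] → (-0.241838, 0.7444, 0.566724)–(0.241838, 0.7444, 0.566724)  len=0.4837
  (v5,v0,v6) [+--] → (-0.241838, 0.7444, 0)–(-0.739082, 0.7444, 0)  len=0.4972
  (v5,v6,v2) [+--] → (-0.739082, 0.7444, 0)–(-0.241838, 0.7444, 0.566724)  len=0.7539

Chained into 1 loop(s):
  loop 1: 6 segments, perimeter = 3.4697
Total perimeter = 3.470

loops=1 perimeter=3.470


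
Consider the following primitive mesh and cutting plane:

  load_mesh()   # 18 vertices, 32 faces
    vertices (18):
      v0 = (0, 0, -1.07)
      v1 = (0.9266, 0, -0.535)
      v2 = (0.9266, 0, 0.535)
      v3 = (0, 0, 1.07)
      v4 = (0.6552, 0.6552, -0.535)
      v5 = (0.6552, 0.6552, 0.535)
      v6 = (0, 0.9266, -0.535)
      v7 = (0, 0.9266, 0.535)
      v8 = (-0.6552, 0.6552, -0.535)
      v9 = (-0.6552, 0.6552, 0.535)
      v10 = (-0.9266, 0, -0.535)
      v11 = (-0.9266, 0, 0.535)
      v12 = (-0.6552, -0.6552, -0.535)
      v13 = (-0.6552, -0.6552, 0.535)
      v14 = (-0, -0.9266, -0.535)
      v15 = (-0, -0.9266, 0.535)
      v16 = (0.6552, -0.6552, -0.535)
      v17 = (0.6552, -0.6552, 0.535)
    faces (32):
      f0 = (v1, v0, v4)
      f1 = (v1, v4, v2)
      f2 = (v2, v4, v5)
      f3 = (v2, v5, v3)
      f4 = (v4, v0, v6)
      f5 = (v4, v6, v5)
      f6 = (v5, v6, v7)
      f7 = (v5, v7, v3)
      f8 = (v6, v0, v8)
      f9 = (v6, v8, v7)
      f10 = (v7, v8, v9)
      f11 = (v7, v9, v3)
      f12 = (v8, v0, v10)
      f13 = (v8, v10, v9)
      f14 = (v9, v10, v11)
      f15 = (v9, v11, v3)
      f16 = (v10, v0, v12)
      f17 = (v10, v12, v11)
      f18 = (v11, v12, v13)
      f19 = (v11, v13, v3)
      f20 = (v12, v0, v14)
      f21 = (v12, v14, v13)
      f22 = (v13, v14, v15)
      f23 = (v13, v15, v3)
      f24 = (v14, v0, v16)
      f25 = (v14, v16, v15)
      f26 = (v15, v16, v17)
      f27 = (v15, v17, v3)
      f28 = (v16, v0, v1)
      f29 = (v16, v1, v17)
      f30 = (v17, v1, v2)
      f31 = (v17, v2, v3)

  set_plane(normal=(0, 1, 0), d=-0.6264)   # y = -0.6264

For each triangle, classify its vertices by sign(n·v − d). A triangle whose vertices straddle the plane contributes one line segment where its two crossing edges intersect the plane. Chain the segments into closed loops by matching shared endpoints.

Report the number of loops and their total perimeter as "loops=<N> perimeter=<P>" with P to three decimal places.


loops=1 perimeter=4.904

Straddling triangles (12 of 32):
  (v10,v0,v12) [++-] → (-0.6264, -0.6264, -0.558516)–(-0.66713, -0.6264, -0.535)  len=0.0470
  (v10,v12,v11) [+-+] → (-0.66713, -0.6264, -0.535)–(-0.66713, -0.6264, -0.487967)  len=0.0470
  (v11,v12,v13) [+--] → (-0.66713, -0.6264, -0.487967)–(-0.66713, -0.6264, 0.535)  len=1.0230
  (v11,v13,v3) [+-+] → (-0.66713, -0.6264, 0.535)–(-0.6264, -0.6264, 0.558516)  len=0.0470
  (v12,v0,v14) [-+-] → (-0.6264, -0.6264, -0.558516)–(0, -0.6264, -0.708329)  len=0.6441
  (v13,v15,v3) [--+] → (0, -0.6264, 0.708329)–(-0.6264, -0.6264, 0.558516)  len=0.6441
  (v14,v0,v16) [-+-] → (0, -0.6264, -0.708329)–(0.6264, -0.6264, -0.558516)  len=0.6441
  (v15,v17,v3) [--+] → (0.6264, -0.6264, 0.558516)–(0, -0.6264, 0.708329)  len=0.6441
  (v16,v0,v1) [-++] → (0.6264, -0.6264, -0.558516)–(0.66713, -0.6264, -0.535)  len=0.0470
  (v16,v1,v17) [-+-] → (0.66713, -0.6264, -0.535)–(0.66713, -0.6264, 0.487967)  len=1.0230
  (v17,v1,v2) [-++] → (0.66713, -0.6264, 0.487967)–(0.66713, -0.6264, 0.535)  len=0.0470
  (v17,v2,v3) [-++] → (0.66713, -0.6264, 0.535)–(0.6264, -0.6264, 0.558516)  len=0.0470

Chained into 1 loop(s):
  loop 1: 12 segments, perimeter = 4.9044
Total perimeter = 4.904


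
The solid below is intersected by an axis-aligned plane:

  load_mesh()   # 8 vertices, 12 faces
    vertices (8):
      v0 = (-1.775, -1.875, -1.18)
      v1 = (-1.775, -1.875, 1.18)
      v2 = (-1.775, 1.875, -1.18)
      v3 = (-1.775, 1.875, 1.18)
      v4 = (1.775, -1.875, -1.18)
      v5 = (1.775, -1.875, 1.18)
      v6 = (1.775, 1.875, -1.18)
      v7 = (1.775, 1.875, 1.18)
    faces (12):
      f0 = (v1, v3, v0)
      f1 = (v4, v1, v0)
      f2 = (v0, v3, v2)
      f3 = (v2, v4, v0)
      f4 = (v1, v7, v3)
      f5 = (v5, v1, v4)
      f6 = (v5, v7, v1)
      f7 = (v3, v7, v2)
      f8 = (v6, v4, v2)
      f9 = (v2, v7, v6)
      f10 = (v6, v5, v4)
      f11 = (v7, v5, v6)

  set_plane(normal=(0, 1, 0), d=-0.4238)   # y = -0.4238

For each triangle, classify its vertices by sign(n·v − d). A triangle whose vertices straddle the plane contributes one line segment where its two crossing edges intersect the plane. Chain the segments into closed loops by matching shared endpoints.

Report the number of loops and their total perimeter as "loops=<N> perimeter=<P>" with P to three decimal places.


loops=1 perimeter=11.820

Straddling triangles (8 of 12):
  (v1,v3,v0) [-+-] → (-1.775, -0.4238, 1.18)–(-1.775, -0.4238, -0.266711)  len=1.4467
  (v0,v3,v2) [-++] → (-1.775, -0.4238, -0.266711)–(-1.775, -0.4238, -1.18)  len=0.9133
  (v2,v4,v0) [+--] → (0.401197, -0.4238, -1.18)–(-1.775, -0.4238, -1.18)  len=2.1762
  (v1,v7,v3) [-++] → (-0.401197, -0.4238, 1.18)–(-1.775, -0.4238, 1.18)  len=1.3738
  (v5,v7,v1) [-+-] → (1.775, -0.4238, 1.18)–(-0.401197, -0.4238, 1.18)  len=2.1762
  (v6,v4,v2) [+-+] → (1.775, -0.4238, -1.18)–(0.401197, -0.4238, -1.18)  len=1.3738
  (v6,v5,v4) [+--] → (1.775, -0.4238, 0.266711)–(1.775, -0.4238, -1.18)  len=1.4467
  (v7,v5,v6) [+-+] → (1.775, -0.4238, 1.18)–(1.775, -0.4238, 0.266711)  len=0.9133

Chained into 1 loop(s):
  loop 1: 8 segments, perimeter = 11.8200
Total perimeter = 11.820


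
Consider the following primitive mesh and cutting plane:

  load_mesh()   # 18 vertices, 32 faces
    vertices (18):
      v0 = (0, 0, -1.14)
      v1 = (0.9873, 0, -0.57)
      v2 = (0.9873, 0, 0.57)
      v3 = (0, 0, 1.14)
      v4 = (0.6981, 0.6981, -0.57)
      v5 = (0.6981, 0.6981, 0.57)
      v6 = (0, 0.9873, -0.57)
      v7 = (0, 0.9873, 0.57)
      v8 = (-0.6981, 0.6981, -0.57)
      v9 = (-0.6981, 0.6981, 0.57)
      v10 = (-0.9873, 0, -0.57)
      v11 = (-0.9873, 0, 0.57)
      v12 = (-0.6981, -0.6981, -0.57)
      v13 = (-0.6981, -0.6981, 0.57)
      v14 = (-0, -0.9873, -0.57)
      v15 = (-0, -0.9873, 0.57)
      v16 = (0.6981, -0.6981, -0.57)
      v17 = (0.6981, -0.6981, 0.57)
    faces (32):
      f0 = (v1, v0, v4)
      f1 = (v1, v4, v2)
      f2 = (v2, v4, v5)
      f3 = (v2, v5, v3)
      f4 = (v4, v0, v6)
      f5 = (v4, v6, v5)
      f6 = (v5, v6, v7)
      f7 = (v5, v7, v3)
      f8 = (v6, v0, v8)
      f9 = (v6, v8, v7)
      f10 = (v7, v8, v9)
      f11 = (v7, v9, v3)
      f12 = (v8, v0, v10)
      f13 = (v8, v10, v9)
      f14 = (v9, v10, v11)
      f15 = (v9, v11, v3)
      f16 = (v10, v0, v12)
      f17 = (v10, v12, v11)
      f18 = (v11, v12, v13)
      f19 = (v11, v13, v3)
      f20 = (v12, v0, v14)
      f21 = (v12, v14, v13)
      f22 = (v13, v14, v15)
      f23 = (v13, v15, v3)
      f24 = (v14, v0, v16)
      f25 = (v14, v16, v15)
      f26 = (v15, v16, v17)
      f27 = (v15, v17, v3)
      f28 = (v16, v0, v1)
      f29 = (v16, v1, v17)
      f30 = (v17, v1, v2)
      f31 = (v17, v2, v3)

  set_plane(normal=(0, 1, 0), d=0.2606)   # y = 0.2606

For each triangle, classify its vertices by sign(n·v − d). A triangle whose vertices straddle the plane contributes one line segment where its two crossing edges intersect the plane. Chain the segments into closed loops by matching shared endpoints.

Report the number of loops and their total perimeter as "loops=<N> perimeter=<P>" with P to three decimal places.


loops=1 perimeter=6.210

Straddling triangles (12 of 32):
  (v1,v0,v4) [--+] → (0.2606, 0.2606, -0.92722)–(0.879342, 0.2606, -0.57)  len=0.7145
  (v1,v4,v2) [-+-] → (0.879342, 0.2606, -0.57)–(0.879342, 0.2606, 0.144439)  len=0.7144
  (v2,v4,v5) [-++] → (0.879342, 0.2606, 0.144439)–(0.879342, 0.2606, 0.57)  len=0.4256
  (v2,v5,v3) [-+-] → (0.879342, 0.2606, 0.57)–(0.2606, 0.2606, 0.92722)  len=0.7145
  (v4,v0,v6) [+-+] → (0.2606, 0.2606, -0.92722)–(0, 0.2606, -0.989547)  len=0.2679
  (v5,v7,v3) [++-] → (0, 0.2606, 0.989547)–(0.2606, 0.2606, 0.92722)  len=0.2679
  (v6,v0,v8) [+-+] → (0, 0.2606, -0.989547)–(-0.2606, 0.2606, -0.92722)  len=0.2679
  (v7,v9,v3) [++-] → (-0.2606, 0.2606, 0.92722)–(0, 0.2606, 0.989547)  len=0.2679
  (v8,v0,v10) [+--] → (-0.2606, 0.2606, -0.92722)–(-0.879342, 0.2606, -0.57)  len=0.7145
  (v8,v10,v9) [+-+] → (-0.879342, 0.2606, -0.57)–(-0.879342, 0.2606, -0.144439)  len=0.4256
  (v9,v10,v11) [+--] → (-0.879342, 0.2606, -0.144439)–(-0.879342, 0.2606, 0.57)  len=0.7144
  (v9,v11,v3) [+--] → (-0.879342, 0.2606, 0.57)–(-0.2606, 0.2606, 0.92722)  len=0.7145

Chained into 1 loop(s):
  loop 1: 12 segments, perimeter = 6.2096
Total perimeter = 6.210


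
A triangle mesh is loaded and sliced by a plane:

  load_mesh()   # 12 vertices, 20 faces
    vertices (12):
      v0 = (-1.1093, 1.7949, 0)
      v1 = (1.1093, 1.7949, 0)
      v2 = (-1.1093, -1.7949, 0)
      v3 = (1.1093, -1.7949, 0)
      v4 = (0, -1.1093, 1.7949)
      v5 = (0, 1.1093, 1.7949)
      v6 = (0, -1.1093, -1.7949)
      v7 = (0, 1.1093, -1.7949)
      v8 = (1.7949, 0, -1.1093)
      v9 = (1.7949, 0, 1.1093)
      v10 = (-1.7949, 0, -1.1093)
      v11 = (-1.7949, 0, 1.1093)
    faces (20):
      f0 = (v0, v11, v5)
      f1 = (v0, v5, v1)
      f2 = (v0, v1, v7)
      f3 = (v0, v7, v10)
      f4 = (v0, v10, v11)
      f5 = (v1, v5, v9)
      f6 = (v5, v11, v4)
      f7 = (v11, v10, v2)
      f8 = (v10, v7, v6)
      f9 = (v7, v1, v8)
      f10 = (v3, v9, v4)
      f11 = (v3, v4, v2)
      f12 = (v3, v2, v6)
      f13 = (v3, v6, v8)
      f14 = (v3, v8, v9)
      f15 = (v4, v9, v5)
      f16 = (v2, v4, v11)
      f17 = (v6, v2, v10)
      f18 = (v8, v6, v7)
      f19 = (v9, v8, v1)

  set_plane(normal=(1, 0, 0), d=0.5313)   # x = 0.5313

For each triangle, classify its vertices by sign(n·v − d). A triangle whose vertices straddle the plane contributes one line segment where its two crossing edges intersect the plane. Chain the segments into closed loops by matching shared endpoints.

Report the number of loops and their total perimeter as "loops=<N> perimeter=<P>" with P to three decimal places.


loops=1 perimeter=10.843

Straddling triangles (10 of 20):
  (v0,v5,v1) [--+] → (0.5313, 1.43767, 0.935231)–(0.5313, 1.7949, 0)  len=1.0011
  (v0,v1,v7) [-+-] → (0.5313, 1.7949, 0)–(0.5313, 1.43767, -0.935231)  len=1.0011
  (v1,v5,v9) [+-+] → (0.5313, 1.43767, 0.935231)–(0.5313, 0.780941, 1.59196)  len=0.9288
  (v7,v1,v8) [-++] → (0.5313, 1.43767, -0.935231)–(0.5313, 0.780941, -1.59196)  len=0.9288
  (v3,v9,v4) [++-] → (0.5313, -0.780941, 1.59196)–(0.5313, -1.43767, 0.935231)  len=0.9288
  (v3,v4,v2) [+--] → (0.5313, -1.43767, 0.935231)–(0.5313, -1.7949, 0)  len=1.0011
  (v3,v2,v6) [+--] → (0.5313, -1.7949, 0)–(0.5313, -1.43767, -0.935231)  len=1.0011
  (v3,v6,v8) [+-+] → (0.5313, -1.43767, -0.935231)–(0.5313, -0.780941, -1.59196)  len=0.9288
  (v4,v9,v5) [-+-] → (0.5313, -0.780941, 1.59196)–(0.5313, 0.780941, 1.59196)  len=1.5619
  (v8,v6,v7) [+--] → (0.5313, -0.780941, -1.59196)–(0.5313, 0.780941, -1.59196)  len=1.5619

Chained into 1 loop(s):
  loop 1: 10 segments, perimeter = 10.8433
Total perimeter = 10.843


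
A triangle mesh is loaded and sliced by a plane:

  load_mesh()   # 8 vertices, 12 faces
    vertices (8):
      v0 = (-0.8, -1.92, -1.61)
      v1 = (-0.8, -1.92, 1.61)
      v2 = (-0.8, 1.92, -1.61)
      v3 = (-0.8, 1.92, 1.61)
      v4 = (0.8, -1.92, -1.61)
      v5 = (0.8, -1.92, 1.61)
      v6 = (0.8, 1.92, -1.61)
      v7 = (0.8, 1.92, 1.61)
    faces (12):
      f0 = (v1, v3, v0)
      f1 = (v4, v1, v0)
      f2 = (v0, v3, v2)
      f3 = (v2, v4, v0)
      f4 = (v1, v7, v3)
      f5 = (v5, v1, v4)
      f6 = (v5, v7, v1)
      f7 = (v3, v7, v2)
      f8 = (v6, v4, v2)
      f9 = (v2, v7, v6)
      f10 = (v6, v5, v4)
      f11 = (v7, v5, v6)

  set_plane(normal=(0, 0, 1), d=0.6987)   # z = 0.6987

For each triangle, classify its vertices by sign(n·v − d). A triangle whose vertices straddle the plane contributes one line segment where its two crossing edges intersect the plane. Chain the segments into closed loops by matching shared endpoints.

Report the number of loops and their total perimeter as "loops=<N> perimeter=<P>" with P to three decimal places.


Straddling triangles (8 of 12):
  (v1,v3,v0) [++-] → (-0.8, 0.833232, 0.6987)–(-0.8, -1.92, 0.6987)  len=2.7532
  (v4,v1,v0) [-+-] → (-0.34718, -1.92, 0.6987)–(-0.8, -1.92, 0.6987)  len=0.4528
  (v0,v3,v2) [-+-] → (-0.8, 0.833232, 0.6987)–(-0.8, 1.92, 0.6987)  len=1.0868
  (v5,v1,v4) [++-] → (-0.34718, -1.92, 0.6987)–(0.8, -1.92, 0.6987)  len=1.1472
  (v3,v7,v2) [++-] → (0.34718, 1.92, 0.6987)–(-0.8, 1.92, 0.6987)  len=1.1472
  (v2,v7,v6) [-+-] → (0.34718, 1.92, 0.6987)–(0.8, 1.92, 0.6987)  len=0.4528
  (v6,v5,v4) [-+-] → (0.8, -0.833232, 0.6987)–(0.8, -1.92, 0.6987)  len=1.0868
  (v7,v5,v6) [++-] → (0.8, -0.833232, 0.6987)–(0.8, 1.92, 0.6987)  len=2.7532

Chained into 1 loop(s):
  loop 1: 8 segments, perimeter = 10.8800
Total perimeter = 10.880

loops=1 perimeter=10.880


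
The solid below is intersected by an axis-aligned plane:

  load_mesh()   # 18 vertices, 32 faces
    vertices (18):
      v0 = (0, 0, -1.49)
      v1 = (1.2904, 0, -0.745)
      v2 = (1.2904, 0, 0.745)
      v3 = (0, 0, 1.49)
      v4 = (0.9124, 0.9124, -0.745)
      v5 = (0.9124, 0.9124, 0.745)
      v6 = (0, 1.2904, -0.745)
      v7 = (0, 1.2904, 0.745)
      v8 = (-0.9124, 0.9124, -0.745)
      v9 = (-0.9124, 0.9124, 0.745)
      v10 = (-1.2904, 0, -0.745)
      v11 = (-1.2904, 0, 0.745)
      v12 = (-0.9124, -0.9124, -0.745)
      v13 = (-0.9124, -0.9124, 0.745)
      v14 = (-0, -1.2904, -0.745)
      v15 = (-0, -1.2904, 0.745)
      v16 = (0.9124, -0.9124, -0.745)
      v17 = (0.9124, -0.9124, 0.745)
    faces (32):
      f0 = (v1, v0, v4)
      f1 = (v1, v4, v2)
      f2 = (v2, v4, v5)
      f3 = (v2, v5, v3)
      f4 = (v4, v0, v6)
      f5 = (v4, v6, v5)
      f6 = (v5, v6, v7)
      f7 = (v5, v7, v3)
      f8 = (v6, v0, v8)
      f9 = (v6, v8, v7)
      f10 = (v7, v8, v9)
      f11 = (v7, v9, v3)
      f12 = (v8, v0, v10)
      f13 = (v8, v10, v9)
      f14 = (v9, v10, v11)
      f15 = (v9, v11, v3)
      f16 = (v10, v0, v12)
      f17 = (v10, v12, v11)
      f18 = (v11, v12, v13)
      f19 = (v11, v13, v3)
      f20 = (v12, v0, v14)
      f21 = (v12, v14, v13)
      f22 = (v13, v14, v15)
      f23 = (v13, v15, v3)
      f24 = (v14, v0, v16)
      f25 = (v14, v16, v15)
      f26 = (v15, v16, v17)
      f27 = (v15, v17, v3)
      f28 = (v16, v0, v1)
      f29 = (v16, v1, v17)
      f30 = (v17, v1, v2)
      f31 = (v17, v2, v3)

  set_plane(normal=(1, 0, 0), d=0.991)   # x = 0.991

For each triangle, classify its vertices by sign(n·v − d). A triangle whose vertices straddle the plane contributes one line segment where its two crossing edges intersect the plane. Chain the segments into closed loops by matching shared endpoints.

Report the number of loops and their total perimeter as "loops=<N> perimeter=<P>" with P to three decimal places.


Straddling triangles (8 of 32):
  (v1,v0,v4) [+--] → (0.991, 0, -0.917856)–(0.991, 0.722679, -0.745)  len=0.7431
  (v1,v4,v2) [+-+] → (0.991, 0.722679, -0.745)–(0.991, 0.722679, -0.435175)  len=0.3098
  (v2,v4,v5) [+--] → (0.991, 0.722679, -0.435175)–(0.991, 0.722679, 0.745)  len=1.1802
  (v2,v5,v3) [+--] → (0.991, 0.722679, 0.745)–(0.991, 0, 0.917856)  len=0.7431
  (v16,v0,v1) [--+] → (0.991, 0, -0.917856)–(0.991, -0.722679, -0.745)  len=0.7431
  (v16,v1,v17) [-+-] → (0.991, -0.722679, -0.745)–(0.991, -0.722679, 0.435175)  len=1.1802
  (v17,v1,v2) [-++] → (0.991, -0.722679, 0.435175)–(0.991, -0.722679, 0.745)  len=0.3098
  (v17,v2,v3) [-+-] → (0.991, -0.722679, 0.745)–(0.991, 0, 0.917856)  len=0.7431

Chained into 1 loop(s):
  loop 1: 8 segments, perimeter = 5.9523
Total perimeter = 5.952

loops=1 perimeter=5.952


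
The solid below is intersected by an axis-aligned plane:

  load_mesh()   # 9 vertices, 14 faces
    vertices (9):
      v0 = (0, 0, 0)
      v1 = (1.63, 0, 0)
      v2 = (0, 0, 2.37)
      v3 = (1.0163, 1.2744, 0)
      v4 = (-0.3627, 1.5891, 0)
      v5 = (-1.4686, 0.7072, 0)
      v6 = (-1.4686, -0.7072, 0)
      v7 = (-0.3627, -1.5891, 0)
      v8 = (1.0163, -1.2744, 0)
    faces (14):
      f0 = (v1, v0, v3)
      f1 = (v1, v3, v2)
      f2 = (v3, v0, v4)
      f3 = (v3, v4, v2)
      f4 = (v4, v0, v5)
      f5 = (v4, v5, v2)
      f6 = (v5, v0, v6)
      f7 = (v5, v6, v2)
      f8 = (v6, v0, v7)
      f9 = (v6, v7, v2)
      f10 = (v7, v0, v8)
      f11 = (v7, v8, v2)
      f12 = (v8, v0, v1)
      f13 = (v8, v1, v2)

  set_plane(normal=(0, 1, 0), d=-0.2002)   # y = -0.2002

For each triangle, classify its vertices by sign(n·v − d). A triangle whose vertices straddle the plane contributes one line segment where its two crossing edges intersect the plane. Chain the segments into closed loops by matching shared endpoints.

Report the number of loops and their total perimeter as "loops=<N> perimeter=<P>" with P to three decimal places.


loops=1 perimeter=8.169

Straddling triangles (8 of 14):
  (v5,v0,v6) [++-] → (-0.415743, -0.2002, 0)–(-1.4686, -0.2002, 0)  len=1.0529
  (v5,v6,v2) [+-+] → (-1.4686, -0.2002, 0)–(-0.415743, -0.2002, 1.69908)  len=1.9988
  (v6,v0,v7) [-+-] → (-0.415743, -0.2002, 0)–(-0.0456941, -0.2002, 0)  len=0.3700
  (v6,v7,v2) [--+] → (-0.0456941, -0.2002, 2.07142)–(-0.415743, -0.2002, 1.69908)  len=0.5250
  (v7,v0,v8) [-+-] → (-0.0456941, -0.2002, 0)–(0.159654, -0.2002, 0)  len=0.2053
  (v7,v8,v2) [--+] → (0.159654, -0.2002, 1.99769)–(-0.0456941, -0.2002, 2.07142)  len=0.2182
  (v8,v0,v1) [-++] → (0.159654, -0.2002, 0)–(1.53359, -0.2002, 0)  len=1.3739
  (v8,v1,v2) [-++] → (1.53359, -0.2002, 0)–(0.159654, -0.2002, 1.99769)  len=2.4246

Chained into 1 loop(s):
  loop 1: 8 segments, perimeter = 8.1687
Total perimeter = 8.169


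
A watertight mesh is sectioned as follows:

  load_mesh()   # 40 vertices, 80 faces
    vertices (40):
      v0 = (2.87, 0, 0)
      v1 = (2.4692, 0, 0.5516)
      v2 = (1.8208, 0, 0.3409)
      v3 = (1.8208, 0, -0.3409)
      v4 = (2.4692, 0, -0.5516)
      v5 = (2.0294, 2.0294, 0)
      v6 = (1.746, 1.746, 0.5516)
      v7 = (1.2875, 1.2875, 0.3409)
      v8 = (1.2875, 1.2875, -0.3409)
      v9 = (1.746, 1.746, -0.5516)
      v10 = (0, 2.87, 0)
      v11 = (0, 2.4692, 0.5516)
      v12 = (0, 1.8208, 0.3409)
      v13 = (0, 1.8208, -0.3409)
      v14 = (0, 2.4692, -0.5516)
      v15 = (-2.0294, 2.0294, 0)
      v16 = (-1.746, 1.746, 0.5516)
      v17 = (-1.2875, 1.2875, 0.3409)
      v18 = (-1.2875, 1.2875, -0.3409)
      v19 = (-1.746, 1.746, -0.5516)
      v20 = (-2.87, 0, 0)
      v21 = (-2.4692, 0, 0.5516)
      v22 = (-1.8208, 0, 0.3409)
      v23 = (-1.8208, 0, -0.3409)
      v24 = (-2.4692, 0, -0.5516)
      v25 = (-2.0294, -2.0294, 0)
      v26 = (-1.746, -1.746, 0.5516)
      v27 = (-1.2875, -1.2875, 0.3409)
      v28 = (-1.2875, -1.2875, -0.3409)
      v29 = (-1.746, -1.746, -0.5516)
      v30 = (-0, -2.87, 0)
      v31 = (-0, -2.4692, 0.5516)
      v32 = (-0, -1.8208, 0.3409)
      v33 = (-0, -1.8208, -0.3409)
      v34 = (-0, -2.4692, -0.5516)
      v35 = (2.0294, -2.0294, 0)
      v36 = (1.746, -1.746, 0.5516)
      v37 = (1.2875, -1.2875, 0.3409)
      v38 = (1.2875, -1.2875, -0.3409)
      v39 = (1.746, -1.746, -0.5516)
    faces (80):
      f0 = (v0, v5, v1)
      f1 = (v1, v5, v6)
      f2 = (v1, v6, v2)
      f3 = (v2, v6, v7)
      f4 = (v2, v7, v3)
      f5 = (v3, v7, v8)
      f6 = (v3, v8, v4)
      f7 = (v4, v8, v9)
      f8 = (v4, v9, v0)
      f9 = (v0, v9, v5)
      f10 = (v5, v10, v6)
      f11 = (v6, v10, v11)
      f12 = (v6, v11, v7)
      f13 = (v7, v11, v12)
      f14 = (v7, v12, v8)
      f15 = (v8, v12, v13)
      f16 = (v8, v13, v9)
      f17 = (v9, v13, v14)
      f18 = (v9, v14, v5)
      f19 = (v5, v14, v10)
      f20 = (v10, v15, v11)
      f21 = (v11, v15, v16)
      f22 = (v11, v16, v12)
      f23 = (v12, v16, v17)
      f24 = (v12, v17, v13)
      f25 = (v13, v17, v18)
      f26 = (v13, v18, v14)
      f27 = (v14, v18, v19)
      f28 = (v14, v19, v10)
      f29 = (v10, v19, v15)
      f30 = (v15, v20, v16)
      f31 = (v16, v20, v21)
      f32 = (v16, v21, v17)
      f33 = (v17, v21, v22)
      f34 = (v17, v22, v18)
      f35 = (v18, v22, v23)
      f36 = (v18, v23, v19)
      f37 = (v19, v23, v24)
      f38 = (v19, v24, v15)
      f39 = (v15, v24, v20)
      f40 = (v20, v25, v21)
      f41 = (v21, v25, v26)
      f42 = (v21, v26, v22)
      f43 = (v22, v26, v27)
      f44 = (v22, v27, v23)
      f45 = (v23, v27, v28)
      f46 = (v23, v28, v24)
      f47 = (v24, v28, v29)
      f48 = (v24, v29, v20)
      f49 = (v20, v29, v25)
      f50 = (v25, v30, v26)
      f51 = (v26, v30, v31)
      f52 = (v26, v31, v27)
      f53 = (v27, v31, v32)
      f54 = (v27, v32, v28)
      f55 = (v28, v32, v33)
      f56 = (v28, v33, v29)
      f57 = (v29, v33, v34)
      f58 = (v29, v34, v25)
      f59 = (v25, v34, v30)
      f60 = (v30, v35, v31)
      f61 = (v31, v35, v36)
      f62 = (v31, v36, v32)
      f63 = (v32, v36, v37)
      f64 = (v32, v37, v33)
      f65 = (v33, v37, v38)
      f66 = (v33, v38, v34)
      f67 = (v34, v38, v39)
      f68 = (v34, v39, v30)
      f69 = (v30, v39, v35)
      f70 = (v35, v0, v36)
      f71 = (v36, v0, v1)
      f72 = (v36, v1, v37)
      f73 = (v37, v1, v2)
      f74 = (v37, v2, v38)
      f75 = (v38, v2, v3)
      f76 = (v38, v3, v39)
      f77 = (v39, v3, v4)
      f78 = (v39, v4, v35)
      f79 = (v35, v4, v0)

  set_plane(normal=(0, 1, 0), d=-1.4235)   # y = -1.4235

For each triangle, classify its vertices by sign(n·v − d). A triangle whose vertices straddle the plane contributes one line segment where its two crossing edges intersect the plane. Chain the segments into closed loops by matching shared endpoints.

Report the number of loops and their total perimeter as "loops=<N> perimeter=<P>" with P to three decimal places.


loops=2 perimeter=7.883

Straddling triangles (24 of 80):
  (v20,v25,v21) [+-+] → (-2.28037, -1.4235, 0)–(-2.16071, -1.4235, 0.164686)  len=0.2036
  (v21,v25,v26) [+--] → (-2.16071, -1.4235, 0.164686)–(-1.87958, -1.4235, 0.5516)  len=0.4783
  (v21,v26,v22) [+-+] → (-1.87958, -1.4235, 0.5516)–(-1.75982, -1.4235, 0.512682)  len=0.1259
  (v22,v26,v27) [+-+] → (-1.75982, -1.4235, 0.512682)–(-1.4235, -1.4235, 0.403398)  len=0.3536
  (v24,v28,v29) [++-] → (-1.4235, -1.4235, -0.403398)–(-1.87958, -1.4235, -0.5516)  len=0.4796
  (v24,v29,v20) [+-+] → (-1.87958, -1.4235, -0.5516)–(-1.95361, -1.4235, -0.449715)  len=0.1259
  (v20,v29,v25) [+--] → (-1.95361, -1.4235, -0.449715)–(-2.28037, -1.4235, 0)  len=0.5559
  (v26,v31,v27) [--+] → (-1.13932, -1.4235, 0.365149)–(-1.4235, -1.4235, 0.403398)  len=0.2867
  (v27,v31,v32) [+--] → (-1.13932, -1.4235, 0.365149)–(-0.959167, -1.4235, 0.3409)  len=0.1818
  (v27,v32,v28) [+-+] → (-0.959167, -1.4235, 0.3409)–(-0.959167, -1.4235, -0.16703)  len=0.5079
  (v28,v32,v33) [+--] → (-0.959167, -1.4235, -0.16703)–(-0.959167, -1.4235, -0.3409)  len=0.1739
  (v28,v33,v29) [+--] → (-0.959167, -1.4235, -0.3409)–(-1.4235, -1.4235, -0.403398)  len=0.4685
  (v32,v36,v37) [--+] → (1.4235, -1.4235, 0.403398)–(0.959167, -1.4235, 0.3409)  len=0.4685
  (v32,v37,v33) [-+-] → (0.959167, -1.4235, 0.3409)–(0.959167, -1.4235, 0.16703)  len=0.1739
  (v33,v37,v38) [-++] → (0.959167, -1.4235, 0.16703)–(0.959167, -1.4235, -0.3409)  len=0.5079
  (v33,v38,v34) [-+-] → (0.959167, -1.4235, -0.3409)–(1.13932, -1.4235, -0.365149)  len=0.1818
  (v34,v38,v39) [-+-] → (1.13932, -1.4235, -0.365149)–(1.4235, -1.4235, -0.403398)  len=0.2867
  (v35,v0,v36) [-+-] → (2.28037, -1.4235, 0)–(1.95361, -1.4235, 0.449715)  len=0.5559
  (v36,v0,v1) [-++] → (1.95361, -1.4235, 0.449715)–(1.87958, -1.4235, 0.5516)  len=0.1259
  (v36,v1,v37) [-++] → (1.87958, -1.4235, 0.5516)–(1.4235, -1.4235, 0.403398)  len=0.4796
  (v38,v3,v39) [++-] → (1.75982, -1.4235, -0.512682)–(1.4235, -1.4235, -0.403398)  len=0.3536
  (v39,v3,v4) [-++] → (1.75982, -1.4235, -0.512682)–(1.87958, -1.4235, -0.5516)  len=0.1259
  (v39,v4,v35) [-+-] → (1.87958, -1.4235, -0.5516)–(2.16071, -1.4235, -0.164686)  len=0.4783
  (v35,v4,v0) [-++] → (2.16071, -1.4235, -0.164686)–(2.28037, -1.4235, 0)  len=0.2036

Chained into 2 loop(s):
  loop 1: 12 segments, perimeter = 3.9416
  loop 2: 12 segments, perimeter = 3.9416
Total perimeter = 7.883
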